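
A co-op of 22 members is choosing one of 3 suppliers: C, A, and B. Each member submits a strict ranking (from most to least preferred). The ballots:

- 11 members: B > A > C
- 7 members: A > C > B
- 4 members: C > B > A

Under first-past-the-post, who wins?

B

First-place votes: C 4, A 7, B 11.
B has the most first-place votes.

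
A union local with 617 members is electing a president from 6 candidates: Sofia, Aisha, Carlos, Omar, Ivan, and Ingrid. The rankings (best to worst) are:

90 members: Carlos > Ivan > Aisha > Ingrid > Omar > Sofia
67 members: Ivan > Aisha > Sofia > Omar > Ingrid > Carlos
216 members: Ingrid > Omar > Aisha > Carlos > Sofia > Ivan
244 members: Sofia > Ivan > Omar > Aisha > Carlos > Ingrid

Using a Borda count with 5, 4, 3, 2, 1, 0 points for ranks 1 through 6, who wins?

Sofia: 90·0 + 67·3 + 216·1 + 244·5 = 1637
Aisha: 90·3 + 67·4 + 216·3 + 244·2 = 1674
Carlos: 90·5 + 67·0 + 216·2 + 244·1 = 1126
Omar: 90·1 + 67·2 + 216·4 + 244·3 = 1820
Ivan: 90·4 + 67·5 + 216·0 + 244·4 = 1671
Ingrid: 90·2 + 67·1 + 216·5 + 244·0 = 1327
Omar has the highest Borda score (1820).

Omar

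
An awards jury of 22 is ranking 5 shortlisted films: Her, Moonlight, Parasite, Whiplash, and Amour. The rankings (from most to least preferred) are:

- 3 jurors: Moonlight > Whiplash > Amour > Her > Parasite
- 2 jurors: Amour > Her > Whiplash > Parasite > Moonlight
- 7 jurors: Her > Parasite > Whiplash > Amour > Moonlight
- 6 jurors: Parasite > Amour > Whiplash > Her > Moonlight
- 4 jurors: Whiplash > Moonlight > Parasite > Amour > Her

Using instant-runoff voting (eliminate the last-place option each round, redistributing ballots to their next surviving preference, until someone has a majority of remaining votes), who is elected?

Whiplash

Round 1: Her 7, Moonlight 3, Parasite 6, Whiplash 4, Amour 2. Eliminate Amour.
Round 2: Her 9, Moonlight 3, Parasite 6, Whiplash 4. Eliminate Moonlight.
Round 3: Her 9, Parasite 6, Whiplash 7. Eliminate Parasite.
Round 4: Her 9, Whiplash 13. Whiplash has a majority.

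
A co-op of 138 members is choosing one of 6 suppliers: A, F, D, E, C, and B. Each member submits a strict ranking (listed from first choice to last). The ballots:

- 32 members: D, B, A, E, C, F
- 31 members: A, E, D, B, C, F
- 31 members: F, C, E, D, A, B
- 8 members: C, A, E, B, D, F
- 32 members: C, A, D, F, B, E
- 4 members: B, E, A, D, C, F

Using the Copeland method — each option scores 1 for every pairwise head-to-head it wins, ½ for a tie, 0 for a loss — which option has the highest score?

A: beats F, D, E, and B; loses to C → score 4.
F: loses to A, D, E, C, and B → score 0.
D: beats F and B; loses to A, E, and C → score 2.
E: beats F, D, and B; loses to A and C → score 3.
C: beats A, F, D, E, and B → score 5.
B: beats F; loses to A, D, E, and C → score 1.
C has the best pairwise record.

C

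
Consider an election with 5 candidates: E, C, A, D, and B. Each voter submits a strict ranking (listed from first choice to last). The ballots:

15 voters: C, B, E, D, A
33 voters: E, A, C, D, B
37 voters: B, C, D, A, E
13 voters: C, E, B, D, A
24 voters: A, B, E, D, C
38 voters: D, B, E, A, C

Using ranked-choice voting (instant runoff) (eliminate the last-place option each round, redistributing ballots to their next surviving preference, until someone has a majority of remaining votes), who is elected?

B

Round 1: E 33, C 28, A 24, D 38, B 37. Eliminate A.
Round 2: E 33, C 28, D 38, B 61. Eliminate C.
Round 3: E 46, D 38, B 76. Eliminate D.
Round 4: E 46, B 114. B has a majority.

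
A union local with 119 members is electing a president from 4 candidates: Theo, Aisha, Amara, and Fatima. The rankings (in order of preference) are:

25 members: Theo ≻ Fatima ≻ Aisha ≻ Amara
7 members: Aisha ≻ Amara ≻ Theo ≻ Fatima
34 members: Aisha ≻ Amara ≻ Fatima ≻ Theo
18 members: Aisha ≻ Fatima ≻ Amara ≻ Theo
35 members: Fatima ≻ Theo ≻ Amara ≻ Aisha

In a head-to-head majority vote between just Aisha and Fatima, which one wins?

Fatima

Voters preferring Aisha to Fatima: 59; preferring Fatima to Aisha: 60.
Fatima wins the head-to-head.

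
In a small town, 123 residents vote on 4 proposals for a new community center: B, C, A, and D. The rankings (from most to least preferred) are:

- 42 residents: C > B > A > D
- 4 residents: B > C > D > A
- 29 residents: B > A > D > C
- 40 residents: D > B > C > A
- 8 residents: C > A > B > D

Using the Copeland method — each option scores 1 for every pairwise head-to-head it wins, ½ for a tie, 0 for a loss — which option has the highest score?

B: beats C, A, and D → score 3.
C: beats A; loses to B and D → score 1.
A: beats D; loses to B and C → score 1.
D: beats C; loses to B and A → score 1.
B has the best pairwise record.

B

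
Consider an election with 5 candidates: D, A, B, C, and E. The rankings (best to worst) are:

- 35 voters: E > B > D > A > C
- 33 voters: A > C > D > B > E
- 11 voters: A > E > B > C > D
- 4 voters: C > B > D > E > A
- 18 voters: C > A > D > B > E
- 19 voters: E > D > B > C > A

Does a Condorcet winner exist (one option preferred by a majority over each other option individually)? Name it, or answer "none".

A vs D: 62–58 for A.
A vs B: 62–58 for A.
A vs C: 79–41 for A.
A vs E: 62–58 for A.
A beats every other option head-to-head.

A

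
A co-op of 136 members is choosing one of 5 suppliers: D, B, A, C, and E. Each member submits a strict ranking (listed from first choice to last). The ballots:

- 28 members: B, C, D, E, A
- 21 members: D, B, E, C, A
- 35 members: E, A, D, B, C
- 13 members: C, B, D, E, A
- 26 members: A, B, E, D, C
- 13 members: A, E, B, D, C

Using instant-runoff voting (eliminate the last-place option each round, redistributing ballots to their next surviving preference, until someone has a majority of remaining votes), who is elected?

A

Round 1: D 21, B 28, A 39, C 13, E 35. Eliminate C.
Round 2: D 21, B 41, A 39, E 35. Eliminate D.
Round 3: B 62, A 39, E 35. Eliminate E.
Round 4: B 62, A 74. A has a majority.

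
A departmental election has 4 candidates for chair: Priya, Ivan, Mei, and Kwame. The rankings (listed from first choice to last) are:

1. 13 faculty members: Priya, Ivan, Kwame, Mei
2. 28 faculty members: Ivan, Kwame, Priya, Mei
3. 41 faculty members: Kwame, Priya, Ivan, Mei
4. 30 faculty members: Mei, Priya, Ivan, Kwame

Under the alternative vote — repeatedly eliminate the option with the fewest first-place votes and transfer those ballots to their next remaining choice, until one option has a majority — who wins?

Ivan

Round 1: Priya 13, Ivan 28, Mei 30, Kwame 41. Eliminate Priya.
Round 2: Ivan 41, Mei 30, Kwame 41. Eliminate Mei.
Round 3: Ivan 71, Kwame 41. Ivan has a majority.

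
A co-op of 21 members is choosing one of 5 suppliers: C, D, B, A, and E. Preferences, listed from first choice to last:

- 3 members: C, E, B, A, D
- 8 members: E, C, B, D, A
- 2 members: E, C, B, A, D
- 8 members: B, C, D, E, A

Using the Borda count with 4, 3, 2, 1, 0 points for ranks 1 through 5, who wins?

C

C: 3·4 + 8·3 + 2·3 + 8·3 = 66
D: 3·0 + 8·1 + 2·0 + 8·2 = 24
B: 3·2 + 8·2 + 2·2 + 8·4 = 58
A: 3·1 + 8·0 + 2·1 + 8·0 = 5
E: 3·3 + 8·4 + 2·4 + 8·1 = 57
C has the highest Borda score (66).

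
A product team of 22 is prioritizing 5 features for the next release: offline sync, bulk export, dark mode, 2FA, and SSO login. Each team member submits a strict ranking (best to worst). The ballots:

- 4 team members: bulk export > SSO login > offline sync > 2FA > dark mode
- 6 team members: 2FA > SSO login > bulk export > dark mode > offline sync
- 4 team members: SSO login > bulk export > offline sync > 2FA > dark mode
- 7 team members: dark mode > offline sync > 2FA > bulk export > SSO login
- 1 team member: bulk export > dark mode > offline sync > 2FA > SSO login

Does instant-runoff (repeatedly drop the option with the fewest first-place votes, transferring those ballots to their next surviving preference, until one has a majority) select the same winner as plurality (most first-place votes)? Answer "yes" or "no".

Instant-runoff — R1 offline sync 0, bulk export 5, dark mode 7, 2FA 6, SSO login 4 (offline sync out); R2 bulk export 5, dark mode 7, 2FA 6, SSO login 4 (SSO login out); R3 bulk export 9, dark mode 7, 2FA 6 (2FA out); R4 bulk export 15, dark mode 7 (bulk export winner). Winner: bulk export.
Plurality — first-place votes: offline sync 0, bulk export 5, dark mode 7, 2FA 6, SSO login 4. Winner: dark mode.
The two methods disagree.

no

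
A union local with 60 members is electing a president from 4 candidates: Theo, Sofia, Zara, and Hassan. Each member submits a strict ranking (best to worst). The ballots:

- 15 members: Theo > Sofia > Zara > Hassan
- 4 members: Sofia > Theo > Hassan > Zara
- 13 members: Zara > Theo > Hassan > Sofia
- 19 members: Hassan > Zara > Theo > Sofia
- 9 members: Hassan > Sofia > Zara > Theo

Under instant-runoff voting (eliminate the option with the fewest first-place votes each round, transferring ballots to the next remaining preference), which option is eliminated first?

Round 1: Theo 15, Sofia 4, Zara 13, Hassan 28. Eliminate Sofia.

Sofia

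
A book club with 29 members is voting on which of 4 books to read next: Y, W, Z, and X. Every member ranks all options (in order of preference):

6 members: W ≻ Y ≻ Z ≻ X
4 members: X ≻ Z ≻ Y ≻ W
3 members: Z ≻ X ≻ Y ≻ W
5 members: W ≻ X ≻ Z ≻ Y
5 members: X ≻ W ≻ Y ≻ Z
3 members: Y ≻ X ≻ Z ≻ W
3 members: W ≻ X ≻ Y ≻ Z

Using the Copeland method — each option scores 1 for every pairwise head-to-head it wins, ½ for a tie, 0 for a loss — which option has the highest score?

Y: beats Z; loses to W and X → score 1.
W: beats Y and Z; loses to X → score 2.
Z: loses to Y, W, and X → score 0.
X: beats Y, W, and Z → score 3.
X has the best pairwise record.

X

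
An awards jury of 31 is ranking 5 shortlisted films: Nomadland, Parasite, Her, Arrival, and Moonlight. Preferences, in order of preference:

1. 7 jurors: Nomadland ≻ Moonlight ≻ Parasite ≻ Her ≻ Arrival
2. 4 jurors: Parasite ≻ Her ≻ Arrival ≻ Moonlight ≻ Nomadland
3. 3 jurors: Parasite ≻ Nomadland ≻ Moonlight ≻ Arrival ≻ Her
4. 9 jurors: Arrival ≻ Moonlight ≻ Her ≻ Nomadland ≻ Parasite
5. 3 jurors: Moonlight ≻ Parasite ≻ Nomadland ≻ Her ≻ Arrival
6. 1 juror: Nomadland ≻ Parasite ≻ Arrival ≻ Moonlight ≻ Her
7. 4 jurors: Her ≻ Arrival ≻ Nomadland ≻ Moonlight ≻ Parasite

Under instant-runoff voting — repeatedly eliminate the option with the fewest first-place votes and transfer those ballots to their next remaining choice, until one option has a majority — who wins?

Parasite

Round 1: Nomadland 8, Parasite 7, Her 4, Arrival 9, Moonlight 3. Eliminate Moonlight.
Round 2: Nomadland 8, Parasite 10, Her 4, Arrival 9. Eliminate Her.
Round 3: Nomadland 8, Parasite 10, Arrival 13. Eliminate Nomadland.
Round 4: Parasite 18, Arrival 13. Parasite has a majority.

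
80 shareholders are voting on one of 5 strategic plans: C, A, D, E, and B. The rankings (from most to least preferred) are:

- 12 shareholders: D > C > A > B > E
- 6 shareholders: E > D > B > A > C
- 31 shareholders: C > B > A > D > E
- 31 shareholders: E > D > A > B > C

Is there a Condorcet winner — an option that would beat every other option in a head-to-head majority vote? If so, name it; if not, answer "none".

D

D vs C: 49–31 for D.
D vs A: 49–31 for D.
D vs E: 43–37 for D.
D vs B: 49–31 for D.
D beats every other option head-to-head.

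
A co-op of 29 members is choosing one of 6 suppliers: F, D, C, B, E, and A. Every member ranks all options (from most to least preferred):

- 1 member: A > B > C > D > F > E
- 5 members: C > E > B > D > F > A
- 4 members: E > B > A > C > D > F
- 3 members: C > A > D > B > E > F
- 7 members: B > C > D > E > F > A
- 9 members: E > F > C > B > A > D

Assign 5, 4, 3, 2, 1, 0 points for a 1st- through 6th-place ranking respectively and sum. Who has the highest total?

F: 1·1 + 5·1 + 4·0 + 3·0 + 7·1 + 9·4 = 49
D: 1·2 + 5·2 + 4·1 + 3·3 + 7·3 + 9·0 = 46
C: 1·3 + 5·5 + 4·2 + 3·5 + 7·4 + 9·3 = 106
B: 1·4 + 5·3 + 4·4 + 3·2 + 7·5 + 9·2 = 94
E: 1·0 + 5·4 + 4·5 + 3·1 + 7·2 + 9·5 = 102
A: 1·5 + 5·0 + 4·3 + 3·4 + 7·0 + 9·1 = 38
C has the highest Borda score (106).

C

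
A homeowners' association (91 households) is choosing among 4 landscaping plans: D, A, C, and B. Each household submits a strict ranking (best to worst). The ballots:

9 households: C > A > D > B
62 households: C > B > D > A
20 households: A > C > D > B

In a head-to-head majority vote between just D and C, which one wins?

Voters preferring D to C: 0; preferring C to D: 91.
C wins the head-to-head.

C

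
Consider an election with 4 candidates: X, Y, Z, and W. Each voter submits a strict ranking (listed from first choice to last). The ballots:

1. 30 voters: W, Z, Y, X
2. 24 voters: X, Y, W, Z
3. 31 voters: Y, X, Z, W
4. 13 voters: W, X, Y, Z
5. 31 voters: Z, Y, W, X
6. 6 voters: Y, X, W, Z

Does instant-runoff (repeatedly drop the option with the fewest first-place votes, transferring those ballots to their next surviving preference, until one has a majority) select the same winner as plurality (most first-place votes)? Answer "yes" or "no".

Instant-runoff — R1 X 24, Y 37, Z 31, W 43 (X out); R2 Y 61, Z 31, W 43 (Z out); R3 Y 92, W 43 (Y winner). Winner: Y.
Plurality — first-place votes: X 24, Y 37, Z 31, W 43. Winner: W.
The two methods disagree.

no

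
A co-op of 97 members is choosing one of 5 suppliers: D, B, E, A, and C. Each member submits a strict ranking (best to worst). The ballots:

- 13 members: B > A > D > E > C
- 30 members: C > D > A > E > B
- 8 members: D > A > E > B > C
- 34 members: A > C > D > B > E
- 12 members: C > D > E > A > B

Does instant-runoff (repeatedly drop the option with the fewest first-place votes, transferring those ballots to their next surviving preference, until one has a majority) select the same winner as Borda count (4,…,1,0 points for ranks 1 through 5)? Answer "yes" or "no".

Instant-runoff — R1 D 8, B 13, E 0, A 34, C 42 (E out); R2 D 8, B 13, A 34, C 42 (D out); R3 B 13, A 42, C 42 (B out); R4 A 55, C 42 (A winner). Winner: A.
Borda — scores: D 252, B 94, E 83, A 271, C 270. Winner: A.
The two methods agree.

yes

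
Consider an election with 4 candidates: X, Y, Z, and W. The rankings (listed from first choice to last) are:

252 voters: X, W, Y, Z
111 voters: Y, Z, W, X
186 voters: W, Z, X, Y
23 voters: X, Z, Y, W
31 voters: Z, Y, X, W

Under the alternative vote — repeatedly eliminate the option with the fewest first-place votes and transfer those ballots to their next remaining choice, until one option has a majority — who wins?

X

Round 1: X 275, Y 111, Z 31, W 186. Eliminate Z.
Round 2: X 275, Y 142, W 186. Eliminate Y.
Round 3: X 306, W 297. X has a majority.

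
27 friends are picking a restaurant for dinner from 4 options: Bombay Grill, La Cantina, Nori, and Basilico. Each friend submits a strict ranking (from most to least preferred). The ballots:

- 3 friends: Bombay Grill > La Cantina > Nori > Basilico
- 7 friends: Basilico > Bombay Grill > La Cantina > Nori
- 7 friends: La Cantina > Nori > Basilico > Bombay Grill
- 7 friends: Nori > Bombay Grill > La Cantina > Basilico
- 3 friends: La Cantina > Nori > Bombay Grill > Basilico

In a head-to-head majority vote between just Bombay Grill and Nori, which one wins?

Nori

Voters preferring Bombay Grill to Nori: 10; preferring Nori to Bombay Grill: 17.
Nori wins the head-to-head.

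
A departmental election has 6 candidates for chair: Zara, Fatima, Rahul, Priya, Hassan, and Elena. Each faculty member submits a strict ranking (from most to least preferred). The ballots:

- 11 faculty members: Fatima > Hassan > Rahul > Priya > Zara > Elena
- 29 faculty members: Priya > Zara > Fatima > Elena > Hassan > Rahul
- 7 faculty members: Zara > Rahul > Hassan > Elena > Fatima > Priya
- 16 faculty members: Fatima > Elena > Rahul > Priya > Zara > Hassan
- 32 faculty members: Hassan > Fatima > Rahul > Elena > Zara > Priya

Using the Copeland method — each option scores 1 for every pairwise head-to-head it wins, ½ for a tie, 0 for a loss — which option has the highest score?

Zara: beats Hassan; loses to Fatima, Rahul, Priya, and Elena → score 1.
Fatima: beats Zara, Rahul, Priya, Hassan, and Elena → score 5.
Rahul: beats Zara, Priya, and Elena; loses to Fatima and Hassan → score 3.
Priya: beats Zara; loses to Fatima, Rahul, Hassan, and Elena → score 1.
Hassan: beats Rahul, Priya, and Elena; loses to Zara and Fatima → score 3.
Elena: beats Zara and Priya; loses to Fatima, Rahul, and Hassan → score 2.
Fatima has the best pairwise record.

Fatima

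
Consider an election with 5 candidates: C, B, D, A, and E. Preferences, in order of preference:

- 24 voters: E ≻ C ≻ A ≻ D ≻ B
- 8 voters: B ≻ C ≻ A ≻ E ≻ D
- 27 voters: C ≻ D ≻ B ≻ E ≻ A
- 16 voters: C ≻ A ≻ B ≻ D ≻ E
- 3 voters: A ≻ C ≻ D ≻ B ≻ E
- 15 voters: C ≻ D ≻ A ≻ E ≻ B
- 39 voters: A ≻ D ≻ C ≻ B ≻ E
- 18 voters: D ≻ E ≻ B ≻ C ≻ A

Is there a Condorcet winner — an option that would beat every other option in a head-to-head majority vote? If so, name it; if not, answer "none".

C vs B: 124–26 for C.
C vs D: 93–57 for C.
C vs A: 108–42 for C.
C vs E: 108–42 for C.
C beats every other option head-to-head.

C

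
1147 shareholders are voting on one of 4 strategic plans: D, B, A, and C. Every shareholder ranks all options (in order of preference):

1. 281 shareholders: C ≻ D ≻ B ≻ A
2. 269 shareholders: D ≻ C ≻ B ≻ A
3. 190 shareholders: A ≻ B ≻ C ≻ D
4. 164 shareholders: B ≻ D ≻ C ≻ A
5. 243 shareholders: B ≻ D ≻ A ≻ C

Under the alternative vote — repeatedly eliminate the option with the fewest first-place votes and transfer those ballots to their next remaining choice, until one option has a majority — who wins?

B

Round 1: D 269, B 407, A 190, C 281. Eliminate A.
Round 2: D 269, B 597, C 281. B has a majority.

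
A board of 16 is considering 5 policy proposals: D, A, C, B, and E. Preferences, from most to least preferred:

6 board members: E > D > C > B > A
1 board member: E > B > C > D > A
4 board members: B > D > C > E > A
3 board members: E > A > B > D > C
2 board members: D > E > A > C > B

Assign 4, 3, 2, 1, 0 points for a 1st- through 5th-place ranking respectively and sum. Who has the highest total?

D: 6·3 + 1·1 + 4·3 + 3·1 + 2·4 = 42
A: 6·0 + 1·0 + 4·0 + 3·3 + 2·2 = 13
C: 6·2 + 1·2 + 4·2 + 3·0 + 2·1 = 24
B: 6·1 + 1·3 + 4·4 + 3·2 + 2·0 = 31
E: 6·4 + 1·4 + 4·1 + 3·4 + 2·3 = 50
E has the highest Borda score (50).

E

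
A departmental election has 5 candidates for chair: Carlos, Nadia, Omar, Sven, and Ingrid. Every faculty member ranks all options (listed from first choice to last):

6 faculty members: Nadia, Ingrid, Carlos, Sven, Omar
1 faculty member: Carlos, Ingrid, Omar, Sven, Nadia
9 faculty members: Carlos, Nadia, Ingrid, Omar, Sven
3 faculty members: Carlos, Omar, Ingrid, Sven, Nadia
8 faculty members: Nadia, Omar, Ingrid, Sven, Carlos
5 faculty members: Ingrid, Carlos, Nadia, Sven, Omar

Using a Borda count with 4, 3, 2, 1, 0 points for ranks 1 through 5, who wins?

Carlos: 6·2 + 1·4 + 9·4 + 3·4 + 8·0 + 5·3 = 79
Nadia: 6·4 + 1·0 + 9·3 + 3·0 + 8·4 + 5·2 = 93
Omar: 6·0 + 1·2 + 9·1 + 3·3 + 8·3 + 5·0 = 44
Sven: 6·1 + 1·1 + 9·0 + 3·1 + 8·1 + 5·1 = 23
Ingrid: 6·3 + 1·3 + 9·2 + 3·2 + 8·2 + 5·4 = 81
Nadia has the highest Borda score (93).

Nadia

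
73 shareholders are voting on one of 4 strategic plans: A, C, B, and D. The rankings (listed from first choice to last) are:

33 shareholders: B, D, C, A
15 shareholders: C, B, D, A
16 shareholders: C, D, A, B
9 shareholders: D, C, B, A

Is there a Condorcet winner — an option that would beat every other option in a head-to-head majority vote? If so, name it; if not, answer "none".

none

Checking pairwise contests:
C beats A 73–0.
D beats C 42–31.
C beats B 40–33.
B beats D 48–25.
Every option loses at least one head-to-head, so there is no Condorcet winner.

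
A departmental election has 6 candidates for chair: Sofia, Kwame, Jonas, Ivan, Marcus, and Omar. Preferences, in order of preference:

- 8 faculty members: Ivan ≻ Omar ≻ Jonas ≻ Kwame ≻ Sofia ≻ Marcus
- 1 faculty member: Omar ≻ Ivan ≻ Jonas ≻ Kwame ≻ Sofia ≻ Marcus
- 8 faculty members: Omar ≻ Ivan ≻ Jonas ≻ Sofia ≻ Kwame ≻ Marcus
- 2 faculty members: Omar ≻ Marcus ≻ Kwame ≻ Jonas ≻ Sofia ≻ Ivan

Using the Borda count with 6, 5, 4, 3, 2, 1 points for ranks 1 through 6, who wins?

Omar

Sofia: 8·2 + 1·2 + 8·3 + 2·2 = 46
Kwame: 8·3 + 1·3 + 8·2 + 2·4 = 51
Jonas: 8·4 + 1·4 + 8·4 + 2·3 = 74
Ivan: 8·6 + 1·5 + 8·5 + 2·1 = 95
Marcus: 8·1 + 1·1 + 8·1 + 2·5 = 27
Omar: 8·5 + 1·6 + 8·6 + 2·6 = 106
Omar has the highest Borda score (106).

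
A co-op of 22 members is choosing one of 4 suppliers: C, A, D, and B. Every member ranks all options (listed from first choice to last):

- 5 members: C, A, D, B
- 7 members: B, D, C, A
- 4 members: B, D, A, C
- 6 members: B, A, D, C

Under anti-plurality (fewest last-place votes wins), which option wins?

D

Last-place votes: C 10, A 7, D 0, B 5.
D is ranked last by the fewest voters, so D wins.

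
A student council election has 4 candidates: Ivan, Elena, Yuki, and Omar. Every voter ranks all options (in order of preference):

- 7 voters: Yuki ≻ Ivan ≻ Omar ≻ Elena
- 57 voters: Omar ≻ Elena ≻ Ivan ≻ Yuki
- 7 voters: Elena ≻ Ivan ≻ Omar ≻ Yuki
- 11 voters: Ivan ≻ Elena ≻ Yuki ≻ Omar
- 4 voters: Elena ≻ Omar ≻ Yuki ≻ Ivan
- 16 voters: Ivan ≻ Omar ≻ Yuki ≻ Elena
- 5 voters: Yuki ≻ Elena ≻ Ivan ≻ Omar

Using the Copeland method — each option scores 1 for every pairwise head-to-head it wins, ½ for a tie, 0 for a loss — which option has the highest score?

Omar

Ivan: beats Yuki; loses to Elena and Omar → score 1.
Elena: beats Ivan and Yuki; loses to Omar → score 2.
Yuki: loses to Ivan, Elena, and Omar → score 0.
Omar: beats Ivan, Elena, and Yuki → score 3.
Omar has the best pairwise record.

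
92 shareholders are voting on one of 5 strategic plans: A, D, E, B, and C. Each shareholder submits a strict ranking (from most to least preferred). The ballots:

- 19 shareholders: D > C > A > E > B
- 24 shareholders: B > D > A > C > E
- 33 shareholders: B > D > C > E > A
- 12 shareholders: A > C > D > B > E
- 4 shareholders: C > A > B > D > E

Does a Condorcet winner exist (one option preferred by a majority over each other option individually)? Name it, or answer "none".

B vs A: 57–35 for B.
B vs D: 61–31 for B.
B vs E: 73–19 for B.
B vs C: 57–35 for B.
B beats every other option head-to-head.

B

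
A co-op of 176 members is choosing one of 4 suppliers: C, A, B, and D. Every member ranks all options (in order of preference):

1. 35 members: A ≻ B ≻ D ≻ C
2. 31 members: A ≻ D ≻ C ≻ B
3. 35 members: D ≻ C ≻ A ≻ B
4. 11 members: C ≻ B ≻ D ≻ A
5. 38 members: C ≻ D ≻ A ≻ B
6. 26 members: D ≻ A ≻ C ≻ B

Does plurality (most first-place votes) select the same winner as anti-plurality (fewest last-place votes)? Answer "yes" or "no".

Plurality — first-place votes: C 49, A 66, B 0, D 61. Winner: A.
Anti-plurality — last-place votes: C 35, A 11, B 130, D 0. Winner: D.
The two methods disagree.

no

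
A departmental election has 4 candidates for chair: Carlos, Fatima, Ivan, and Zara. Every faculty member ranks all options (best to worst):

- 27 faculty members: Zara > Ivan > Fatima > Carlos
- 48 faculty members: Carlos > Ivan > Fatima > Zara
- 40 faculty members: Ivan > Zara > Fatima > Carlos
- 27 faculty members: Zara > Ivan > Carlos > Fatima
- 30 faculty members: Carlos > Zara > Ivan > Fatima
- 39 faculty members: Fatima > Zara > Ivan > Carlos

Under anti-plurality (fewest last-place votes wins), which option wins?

Ivan

Last-place votes: Carlos 106, Fatima 57, Ivan 0, Zara 48.
Ivan is ranked last by the fewest voters, so Ivan wins.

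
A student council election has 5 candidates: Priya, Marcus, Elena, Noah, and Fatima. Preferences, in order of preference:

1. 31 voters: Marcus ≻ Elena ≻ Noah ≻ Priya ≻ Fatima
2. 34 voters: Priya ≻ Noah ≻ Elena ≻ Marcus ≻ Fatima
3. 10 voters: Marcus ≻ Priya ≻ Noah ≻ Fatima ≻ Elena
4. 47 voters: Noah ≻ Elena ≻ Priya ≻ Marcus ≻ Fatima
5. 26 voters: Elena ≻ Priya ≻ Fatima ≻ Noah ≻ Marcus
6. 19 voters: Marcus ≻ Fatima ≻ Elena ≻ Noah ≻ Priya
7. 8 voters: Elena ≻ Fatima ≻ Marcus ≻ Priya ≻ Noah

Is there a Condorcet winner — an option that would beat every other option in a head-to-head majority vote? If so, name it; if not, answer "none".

Noah

Noah vs Priya: 97–78 for Noah.
Noah vs Marcus: 107–68 for Noah.
Noah vs Elena: 91–84 for Noah.
Noah vs Fatima: 122–53 for Noah.
Noah beats every other option head-to-head.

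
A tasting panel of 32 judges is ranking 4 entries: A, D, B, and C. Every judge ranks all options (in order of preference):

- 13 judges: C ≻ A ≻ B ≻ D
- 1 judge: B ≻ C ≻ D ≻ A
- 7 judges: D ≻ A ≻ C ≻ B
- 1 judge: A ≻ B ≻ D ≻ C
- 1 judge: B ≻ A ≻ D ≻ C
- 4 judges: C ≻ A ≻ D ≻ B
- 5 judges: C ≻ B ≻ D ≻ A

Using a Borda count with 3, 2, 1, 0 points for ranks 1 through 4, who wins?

A: 13·2 + 1·0 + 7·2 + 1·3 + 1·2 + 4·2 + 5·0 = 53
D: 13·0 + 1·1 + 7·3 + 1·1 + 1·1 + 4·1 + 5·1 = 33
B: 13·1 + 1·3 + 7·0 + 1·2 + 1·3 + 4·0 + 5·2 = 31
C: 13·3 + 1·2 + 7·1 + 1·0 + 1·0 + 4·3 + 5·3 = 75
C has the highest Borda score (75).

C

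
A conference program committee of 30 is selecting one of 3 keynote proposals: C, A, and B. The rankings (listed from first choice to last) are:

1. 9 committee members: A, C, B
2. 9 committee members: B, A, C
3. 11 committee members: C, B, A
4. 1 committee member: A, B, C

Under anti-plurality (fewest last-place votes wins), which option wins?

Last-place votes: C 10, A 11, B 9.
B is ranked last by the fewest voters, so B wins.

B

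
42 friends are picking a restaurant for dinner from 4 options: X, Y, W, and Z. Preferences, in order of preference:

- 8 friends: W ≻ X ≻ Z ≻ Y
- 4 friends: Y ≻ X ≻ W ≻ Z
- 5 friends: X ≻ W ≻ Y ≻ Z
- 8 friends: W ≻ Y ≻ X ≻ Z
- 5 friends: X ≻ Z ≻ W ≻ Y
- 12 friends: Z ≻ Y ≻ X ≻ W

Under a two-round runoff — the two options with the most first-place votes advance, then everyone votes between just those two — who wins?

W

Round 1 first-place votes: X 10, Y 4, W 16, Z 12.
W and Z advance.
Runoff: W is preferred to Z by 25 voters; Z by 17.
W wins the runoff.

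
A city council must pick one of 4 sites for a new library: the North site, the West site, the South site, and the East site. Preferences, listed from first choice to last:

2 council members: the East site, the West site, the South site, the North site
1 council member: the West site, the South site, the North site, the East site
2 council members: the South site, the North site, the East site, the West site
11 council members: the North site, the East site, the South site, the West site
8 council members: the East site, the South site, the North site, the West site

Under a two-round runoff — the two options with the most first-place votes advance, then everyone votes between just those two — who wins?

the North site

Round 1 first-place votes: the North site 11, the West site 1, the South site 2, the East site 10.
the North site and the East site advance.
Runoff: the North site is preferred to the East site by 14 voters; the East site by 10.
the North site wins the runoff.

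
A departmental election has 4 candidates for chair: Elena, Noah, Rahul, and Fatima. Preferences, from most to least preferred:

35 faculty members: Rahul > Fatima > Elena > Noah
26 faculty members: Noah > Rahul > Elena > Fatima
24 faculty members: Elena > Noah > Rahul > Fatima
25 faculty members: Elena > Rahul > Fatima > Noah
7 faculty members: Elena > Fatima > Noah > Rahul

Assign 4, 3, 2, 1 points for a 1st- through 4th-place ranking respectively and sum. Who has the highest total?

Rahul

Elena: 35·2 + 26·2 + 24·4 + 25·4 + 7·4 = 346
Noah: 35·1 + 26·4 + 24·3 + 25·1 + 7·2 = 250
Rahul: 35·4 + 26·3 + 24·2 + 25·3 + 7·1 = 348
Fatima: 35·3 + 26·1 + 24·1 + 25·2 + 7·3 = 226
Rahul has the highest Borda score (348).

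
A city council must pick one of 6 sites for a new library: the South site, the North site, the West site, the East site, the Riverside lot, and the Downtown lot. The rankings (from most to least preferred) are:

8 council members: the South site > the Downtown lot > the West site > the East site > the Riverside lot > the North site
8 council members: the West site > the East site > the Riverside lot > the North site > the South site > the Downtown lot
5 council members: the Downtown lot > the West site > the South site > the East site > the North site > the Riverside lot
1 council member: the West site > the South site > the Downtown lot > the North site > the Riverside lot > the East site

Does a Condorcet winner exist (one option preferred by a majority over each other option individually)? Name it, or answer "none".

Checking pairwise contests:
the West site beats the South site 14–8.
the South site beats the North site 14–8.
the Downtown lot beats the West site 13–9.
the South site beats the East site 14–8.
the South site beats the Riverside lot 14–8.
the South site beats the Downtown lot 17–5.
Every option loses at least one head-to-head, so there is no Condorcet winner.

none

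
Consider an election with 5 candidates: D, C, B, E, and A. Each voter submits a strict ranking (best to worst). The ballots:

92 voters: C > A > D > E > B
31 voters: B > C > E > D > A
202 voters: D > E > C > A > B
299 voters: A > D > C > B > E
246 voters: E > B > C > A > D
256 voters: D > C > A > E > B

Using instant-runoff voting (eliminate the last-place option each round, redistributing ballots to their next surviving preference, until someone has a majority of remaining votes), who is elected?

Round 1: D 458, C 92, B 31, E 246, A 299. Eliminate B.
Round 2: D 458, C 123, E 246, A 299. Eliminate C.
Round 3: D 458, E 277, A 391. Eliminate E.
Round 4: D 489, A 637. A has a majority.

A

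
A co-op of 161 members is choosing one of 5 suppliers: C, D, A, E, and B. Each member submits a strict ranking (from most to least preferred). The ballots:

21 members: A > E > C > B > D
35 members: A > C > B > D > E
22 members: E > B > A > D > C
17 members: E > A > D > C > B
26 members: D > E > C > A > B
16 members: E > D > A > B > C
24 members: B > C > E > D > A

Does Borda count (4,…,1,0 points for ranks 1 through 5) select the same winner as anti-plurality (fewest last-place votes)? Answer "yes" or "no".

Borda — scores: C 288, D 267, A 377, E 409, B 269. Winner: E.
Anti-plurality — last-place votes: C 38, D 21, A 24, E 35, B 43. Winner: D.
The two methods disagree.

no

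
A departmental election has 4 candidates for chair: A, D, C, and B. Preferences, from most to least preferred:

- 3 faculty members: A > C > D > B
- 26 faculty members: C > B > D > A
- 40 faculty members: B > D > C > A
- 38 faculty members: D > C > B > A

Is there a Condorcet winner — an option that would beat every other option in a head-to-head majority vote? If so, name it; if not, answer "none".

none

Checking pairwise contests:
D beats A 104–3.
B beats D 66–41.
D beats C 78–29.
C beats B 67–40.
Every option loses at least one head-to-head, so there is no Condorcet winner.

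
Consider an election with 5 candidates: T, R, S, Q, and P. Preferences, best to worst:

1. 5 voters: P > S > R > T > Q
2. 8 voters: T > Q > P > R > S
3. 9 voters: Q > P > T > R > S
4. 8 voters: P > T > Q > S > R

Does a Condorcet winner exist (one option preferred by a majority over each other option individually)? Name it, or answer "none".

Checking pairwise contests:
P beats T 22–8.
T beats R 25–5.
T beats S 25–5.
T beats Q 21–9.
Q beats P 17–13.
Every option loses at least one head-to-head, so there is no Condorcet winner.

none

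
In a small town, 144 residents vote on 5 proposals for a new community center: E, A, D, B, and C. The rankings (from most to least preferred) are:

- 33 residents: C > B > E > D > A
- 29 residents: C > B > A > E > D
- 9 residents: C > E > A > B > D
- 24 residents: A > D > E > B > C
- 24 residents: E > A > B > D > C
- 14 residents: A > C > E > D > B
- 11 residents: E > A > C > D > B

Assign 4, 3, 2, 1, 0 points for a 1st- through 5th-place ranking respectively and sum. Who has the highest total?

C

E: 33·2 + 29·1 + 9·3 + 24·2 + 24·4 + 14·2 + 11·4 = 338
A: 33·0 + 29·2 + 9·2 + 24·4 + 24·3 + 14·4 + 11·3 = 333
D: 33·1 + 29·0 + 9·0 + 24·3 + 24·1 + 14·1 + 11·1 = 154
B: 33·3 + 29·3 + 9·1 + 24·1 + 24·2 + 14·0 + 11·0 = 267
C: 33·4 + 29·4 + 9·4 + 24·0 + 24·0 + 14·3 + 11·2 = 348
C has the highest Borda score (348).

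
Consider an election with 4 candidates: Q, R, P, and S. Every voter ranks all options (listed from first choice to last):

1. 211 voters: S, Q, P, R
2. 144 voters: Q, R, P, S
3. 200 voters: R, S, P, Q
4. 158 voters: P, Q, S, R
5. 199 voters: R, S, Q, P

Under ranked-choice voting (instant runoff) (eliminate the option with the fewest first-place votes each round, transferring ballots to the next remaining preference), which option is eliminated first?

Q

Round 1: Q 144, R 399, P 158, S 211. Eliminate Q.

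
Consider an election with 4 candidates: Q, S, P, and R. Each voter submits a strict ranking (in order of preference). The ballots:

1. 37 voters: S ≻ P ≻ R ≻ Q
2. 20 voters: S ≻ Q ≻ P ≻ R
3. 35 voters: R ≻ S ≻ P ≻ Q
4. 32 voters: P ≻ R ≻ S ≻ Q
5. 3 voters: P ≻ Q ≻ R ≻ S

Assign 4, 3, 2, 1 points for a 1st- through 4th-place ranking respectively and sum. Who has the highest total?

S

Q: 37·1 + 20·3 + 35·1 + 32·1 + 3·3 = 173
S: 37·4 + 20·4 + 35·3 + 32·2 + 3·1 = 400
P: 37·3 + 20·2 + 35·2 + 32·4 + 3·4 = 361
R: 37·2 + 20·1 + 35·4 + 32·3 + 3·2 = 336
S has the highest Borda score (400).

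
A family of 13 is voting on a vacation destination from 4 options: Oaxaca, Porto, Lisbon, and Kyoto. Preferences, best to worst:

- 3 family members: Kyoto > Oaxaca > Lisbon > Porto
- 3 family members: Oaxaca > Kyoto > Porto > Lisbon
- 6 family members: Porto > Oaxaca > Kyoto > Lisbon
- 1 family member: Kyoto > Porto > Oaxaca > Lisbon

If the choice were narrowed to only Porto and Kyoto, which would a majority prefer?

Kyoto

Voters preferring Porto to Kyoto: 6; preferring Kyoto to Porto: 7.
Kyoto wins the head-to-head.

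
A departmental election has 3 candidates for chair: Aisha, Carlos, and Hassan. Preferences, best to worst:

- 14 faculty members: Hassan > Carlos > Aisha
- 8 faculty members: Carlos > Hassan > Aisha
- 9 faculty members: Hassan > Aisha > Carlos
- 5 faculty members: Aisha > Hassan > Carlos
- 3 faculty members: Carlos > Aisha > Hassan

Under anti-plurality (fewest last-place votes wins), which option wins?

Last-place votes: Aisha 22, Carlos 14, Hassan 3.
Hassan is ranked last by the fewest voters, so Hassan wins.

Hassan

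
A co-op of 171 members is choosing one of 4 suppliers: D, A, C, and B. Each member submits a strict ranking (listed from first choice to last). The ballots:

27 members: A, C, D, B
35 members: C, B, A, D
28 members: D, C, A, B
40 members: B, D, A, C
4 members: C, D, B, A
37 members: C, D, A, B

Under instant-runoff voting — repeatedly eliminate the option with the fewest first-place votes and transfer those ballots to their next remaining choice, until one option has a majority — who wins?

C

Round 1: D 28, A 27, C 76, B 40. Eliminate A.
Round 2: D 28, C 103, B 40. C has a majority.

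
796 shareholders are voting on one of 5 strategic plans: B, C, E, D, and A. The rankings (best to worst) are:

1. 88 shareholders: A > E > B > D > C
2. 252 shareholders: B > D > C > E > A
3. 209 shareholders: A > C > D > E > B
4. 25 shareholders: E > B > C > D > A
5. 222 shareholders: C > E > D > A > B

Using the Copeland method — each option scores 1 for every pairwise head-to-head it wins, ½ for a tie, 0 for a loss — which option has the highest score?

C

B: loses to C, E, D, and A → score 0.
C: beats B, E, D, and A → score 4.
E: beats B and A; loses to C and D → score 2.
D: beats B, E, and A; loses to C → score 3.
A: beats B; loses to C, E, and D → score 1.
C has the best pairwise record.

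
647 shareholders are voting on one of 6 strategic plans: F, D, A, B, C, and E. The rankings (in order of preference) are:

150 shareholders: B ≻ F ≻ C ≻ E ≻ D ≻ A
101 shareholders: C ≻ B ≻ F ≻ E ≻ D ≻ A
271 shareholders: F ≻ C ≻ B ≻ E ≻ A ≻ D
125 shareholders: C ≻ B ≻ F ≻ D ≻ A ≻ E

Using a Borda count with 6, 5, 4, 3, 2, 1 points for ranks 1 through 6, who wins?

F: 150·5 + 101·4 + 271·6 + 125·4 = 3280
D: 150·2 + 101·2 + 271·1 + 125·3 = 1148
A: 150·1 + 101·1 + 271·2 + 125·2 = 1043
B: 150·6 + 101·5 + 271·4 + 125·5 = 3114
C: 150·4 + 101·6 + 271·5 + 125·6 = 3311
E: 150·3 + 101·3 + 271·3 + 125·1 = 1691
C has the highest Borda score (3311).

C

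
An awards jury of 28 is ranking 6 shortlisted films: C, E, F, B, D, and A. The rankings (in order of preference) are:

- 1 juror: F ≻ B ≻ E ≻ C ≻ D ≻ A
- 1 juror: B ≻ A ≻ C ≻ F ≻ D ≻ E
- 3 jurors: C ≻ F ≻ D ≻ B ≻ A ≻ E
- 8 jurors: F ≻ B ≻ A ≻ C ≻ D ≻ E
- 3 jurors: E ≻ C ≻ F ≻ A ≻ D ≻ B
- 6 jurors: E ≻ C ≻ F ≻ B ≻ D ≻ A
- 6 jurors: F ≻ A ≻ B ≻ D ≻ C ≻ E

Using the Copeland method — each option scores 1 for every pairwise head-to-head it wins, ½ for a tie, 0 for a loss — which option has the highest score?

C: beats E and D; loses to F, B, and A → score 2.
E: loses to C, F, B, D, and A → score 0.
F: beats C, E, B, D, and A → score 5.
B: beats C, E, D, and A; loses to F → score 4.
D: beats E; loses to C, F, B, and A → score 1.
A: beats C, E, and D; loses to F and B → score 3.
F has the best pairwise record.

F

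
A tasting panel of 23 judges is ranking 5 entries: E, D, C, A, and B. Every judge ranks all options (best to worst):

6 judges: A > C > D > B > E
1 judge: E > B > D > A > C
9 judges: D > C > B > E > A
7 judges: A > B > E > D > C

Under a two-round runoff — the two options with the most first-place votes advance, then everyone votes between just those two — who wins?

A

Round 1 first-place votes: E 1, D 9, C 0, A 13, B 0.
A and D advance.
Runoff: A is preferred to D by 13 voters; D by 10.
A wins the runoff.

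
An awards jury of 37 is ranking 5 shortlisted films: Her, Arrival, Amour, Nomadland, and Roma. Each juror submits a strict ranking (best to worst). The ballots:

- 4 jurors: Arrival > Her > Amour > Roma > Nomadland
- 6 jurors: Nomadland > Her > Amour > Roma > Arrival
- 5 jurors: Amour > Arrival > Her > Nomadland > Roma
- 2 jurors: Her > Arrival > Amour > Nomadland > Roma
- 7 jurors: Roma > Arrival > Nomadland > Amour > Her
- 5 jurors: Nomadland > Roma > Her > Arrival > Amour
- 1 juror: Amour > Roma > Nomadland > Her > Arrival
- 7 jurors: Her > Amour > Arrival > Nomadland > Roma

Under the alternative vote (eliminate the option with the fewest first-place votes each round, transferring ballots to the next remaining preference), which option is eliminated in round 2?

Round 1: Her 9, Arrival 4, Amour 6, Nomadland 11, Roma 7. Eliminate Arrival.
Round 2: Her 13, Amour 6, Nomadland 11, Roma 7. Eliminate Amour.

Amour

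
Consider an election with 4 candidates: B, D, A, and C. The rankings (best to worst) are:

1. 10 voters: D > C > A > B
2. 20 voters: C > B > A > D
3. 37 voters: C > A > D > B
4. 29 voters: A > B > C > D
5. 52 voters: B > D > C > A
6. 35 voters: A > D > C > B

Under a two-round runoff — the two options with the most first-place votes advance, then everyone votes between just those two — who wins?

C

Round 1 first-place votes: B 52, D 10, A 64, C 57.
A and C advance.
Runoff: A is preferred to C by 64 voters; C by 119.
C wins the runoff.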